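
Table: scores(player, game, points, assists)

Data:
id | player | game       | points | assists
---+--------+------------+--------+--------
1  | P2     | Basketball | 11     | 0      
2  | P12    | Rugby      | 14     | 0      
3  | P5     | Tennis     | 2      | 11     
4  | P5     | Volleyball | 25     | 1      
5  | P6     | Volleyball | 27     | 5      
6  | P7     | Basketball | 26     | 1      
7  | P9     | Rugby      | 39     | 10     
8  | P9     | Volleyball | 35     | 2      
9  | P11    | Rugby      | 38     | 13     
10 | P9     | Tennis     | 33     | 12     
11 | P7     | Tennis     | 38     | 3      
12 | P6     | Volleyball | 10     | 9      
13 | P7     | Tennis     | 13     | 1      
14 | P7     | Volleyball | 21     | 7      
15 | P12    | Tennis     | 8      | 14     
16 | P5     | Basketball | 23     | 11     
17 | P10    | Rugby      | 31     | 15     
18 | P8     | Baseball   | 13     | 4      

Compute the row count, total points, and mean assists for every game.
SELECT game,
       COUNT(*) as cnt,
       SUM(points) as total_points,
       AVG(assists) as avg_assists
FROM scores
GROUP BY game

Result:
  Baseball: 1 records, 13 total points, 4.00 avg assists
  Basketball: 3 records, 60 total points, 4.00 avg assists
  Rugby: 4 records, 122 total points, 9.50 avg assists
  Tennis: 5 records, 94 total points, 8.20 avg assists
  Volleyball: 5 records, 118 total points, 4.80 avg assists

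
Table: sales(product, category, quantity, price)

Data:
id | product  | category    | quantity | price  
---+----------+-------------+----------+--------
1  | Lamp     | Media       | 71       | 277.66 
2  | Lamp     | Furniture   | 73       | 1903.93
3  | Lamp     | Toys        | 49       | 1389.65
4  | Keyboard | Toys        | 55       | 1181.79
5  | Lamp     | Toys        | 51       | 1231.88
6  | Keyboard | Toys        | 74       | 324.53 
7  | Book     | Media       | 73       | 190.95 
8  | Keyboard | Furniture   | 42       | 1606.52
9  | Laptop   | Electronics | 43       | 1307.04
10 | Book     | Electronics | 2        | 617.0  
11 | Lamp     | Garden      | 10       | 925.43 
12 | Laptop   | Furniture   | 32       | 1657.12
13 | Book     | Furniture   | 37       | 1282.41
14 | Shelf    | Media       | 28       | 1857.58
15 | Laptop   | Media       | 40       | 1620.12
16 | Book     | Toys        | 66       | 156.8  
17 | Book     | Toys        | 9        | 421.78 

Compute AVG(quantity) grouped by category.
SELECT category, AVG(quantity) as result
FROM sales
GROUP BY category

Result:
  Electronics: 22.50
  Furniture: 46.00
  Garden: 10.00
  Media: 53.00
  Toys: 50.67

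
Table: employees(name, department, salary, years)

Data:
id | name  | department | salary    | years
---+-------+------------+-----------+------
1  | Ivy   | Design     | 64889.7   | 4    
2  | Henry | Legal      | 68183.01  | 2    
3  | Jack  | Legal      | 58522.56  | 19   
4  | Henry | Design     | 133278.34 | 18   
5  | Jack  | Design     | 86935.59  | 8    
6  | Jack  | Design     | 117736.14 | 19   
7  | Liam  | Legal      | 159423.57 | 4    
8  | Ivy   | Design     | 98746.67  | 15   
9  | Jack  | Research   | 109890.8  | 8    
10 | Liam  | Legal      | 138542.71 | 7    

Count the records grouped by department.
SELECT department, COUNT(*) as count
FROM employees
GROUP BY department

Result:
  Design: 5
  Legal: 4
  Research: 1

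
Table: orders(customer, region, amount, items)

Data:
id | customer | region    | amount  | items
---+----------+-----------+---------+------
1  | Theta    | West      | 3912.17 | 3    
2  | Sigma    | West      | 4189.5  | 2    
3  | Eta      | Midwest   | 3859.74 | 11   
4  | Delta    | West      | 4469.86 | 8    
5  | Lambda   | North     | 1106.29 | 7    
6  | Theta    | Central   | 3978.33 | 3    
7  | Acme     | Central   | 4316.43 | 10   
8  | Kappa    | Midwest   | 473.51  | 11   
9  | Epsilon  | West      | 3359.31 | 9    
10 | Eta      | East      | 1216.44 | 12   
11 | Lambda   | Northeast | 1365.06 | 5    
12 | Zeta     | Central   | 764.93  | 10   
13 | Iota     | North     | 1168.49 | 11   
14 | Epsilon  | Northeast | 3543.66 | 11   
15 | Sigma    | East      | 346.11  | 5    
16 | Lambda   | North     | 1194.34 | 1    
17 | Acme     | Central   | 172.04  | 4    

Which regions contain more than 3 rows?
SELECT region, COUNT(*) as cnt
FROM orders
GROUP BY region
HAVING COUNT(*) > 3

Result:
  Central: 4
  West: 4

Note: HAVING filters groups after aggregation, WHERE filters rows before.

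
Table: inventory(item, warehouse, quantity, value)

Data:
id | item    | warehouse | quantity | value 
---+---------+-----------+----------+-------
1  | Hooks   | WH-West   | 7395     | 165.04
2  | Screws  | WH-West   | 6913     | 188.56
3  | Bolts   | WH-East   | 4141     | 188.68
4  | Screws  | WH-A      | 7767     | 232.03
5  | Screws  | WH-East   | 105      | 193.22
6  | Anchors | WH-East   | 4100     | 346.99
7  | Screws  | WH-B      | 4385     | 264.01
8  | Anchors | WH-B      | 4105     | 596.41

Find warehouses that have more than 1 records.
SELECT warehouse, COUNT(*) as cnt
FROM inventory
GROUP BY warehouse
HAVING COUNT(*) > 1

Result:
  WH-B: 2
  WH-East: 3
  WH-West: 2

Note: HAVING filters groups after aggregation, WHERE filters rows before.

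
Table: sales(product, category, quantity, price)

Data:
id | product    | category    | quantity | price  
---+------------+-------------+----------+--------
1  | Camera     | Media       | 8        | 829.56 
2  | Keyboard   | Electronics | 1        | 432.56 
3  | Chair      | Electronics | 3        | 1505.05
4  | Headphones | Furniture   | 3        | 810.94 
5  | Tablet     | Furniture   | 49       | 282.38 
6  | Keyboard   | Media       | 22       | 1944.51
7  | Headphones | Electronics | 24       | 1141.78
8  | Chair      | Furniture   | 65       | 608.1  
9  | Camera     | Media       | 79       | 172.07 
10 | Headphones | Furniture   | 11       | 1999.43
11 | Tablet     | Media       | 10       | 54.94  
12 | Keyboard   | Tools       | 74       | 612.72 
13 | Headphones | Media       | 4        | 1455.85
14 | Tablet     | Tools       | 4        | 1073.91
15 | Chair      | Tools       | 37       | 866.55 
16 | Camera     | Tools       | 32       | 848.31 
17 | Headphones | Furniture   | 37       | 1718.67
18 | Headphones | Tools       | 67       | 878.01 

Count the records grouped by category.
SELECT category, COUNT(*) as count
FROM sales
GROUP BY category

Result:
  Electronics: 3
  Furniture: 5
  Media: 5
  Tools: 5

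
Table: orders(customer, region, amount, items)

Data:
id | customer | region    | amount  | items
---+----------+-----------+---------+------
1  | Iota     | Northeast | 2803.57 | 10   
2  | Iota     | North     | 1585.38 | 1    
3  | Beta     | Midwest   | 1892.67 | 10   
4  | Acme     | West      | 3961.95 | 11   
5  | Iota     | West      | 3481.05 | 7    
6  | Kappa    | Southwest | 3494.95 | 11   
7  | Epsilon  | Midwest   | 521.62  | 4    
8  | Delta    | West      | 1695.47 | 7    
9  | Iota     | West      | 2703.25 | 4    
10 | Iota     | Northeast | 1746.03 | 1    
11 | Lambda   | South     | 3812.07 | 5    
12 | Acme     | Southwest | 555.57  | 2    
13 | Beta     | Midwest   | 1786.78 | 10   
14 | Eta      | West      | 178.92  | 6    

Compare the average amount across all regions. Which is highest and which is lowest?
SELECT region, AVG(amount)
FROM orders
GROUP BY region
ORDER BY AVG(amount)

All groups:
  Midwest: 1400.36
  North: 1585.38
  Southwest: 2025.26
  Northeast: 2274.80
  West: 2404.13
  South: 3812.07

Highest: South (3812.07)
Lowest: Midwest (1400.36)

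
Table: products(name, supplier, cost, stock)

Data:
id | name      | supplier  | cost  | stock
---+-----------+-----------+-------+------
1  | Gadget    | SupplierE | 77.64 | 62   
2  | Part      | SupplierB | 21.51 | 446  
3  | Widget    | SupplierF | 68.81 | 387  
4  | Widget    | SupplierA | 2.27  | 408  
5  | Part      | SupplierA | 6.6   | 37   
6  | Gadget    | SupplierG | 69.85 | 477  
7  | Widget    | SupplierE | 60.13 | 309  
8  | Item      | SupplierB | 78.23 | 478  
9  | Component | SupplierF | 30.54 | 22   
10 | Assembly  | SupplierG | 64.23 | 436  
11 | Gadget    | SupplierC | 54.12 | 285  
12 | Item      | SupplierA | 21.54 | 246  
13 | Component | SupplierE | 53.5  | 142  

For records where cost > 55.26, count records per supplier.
SELECT supplier, COUNT(*)
FROM products
WHERE cost > 55.26
GROUP BY supplier

Note: WHERE filters rows before grouping.

Result:
  SupplierB: 1
  SupplierE: 2
  SupplierF: 1
  SupplierG: 2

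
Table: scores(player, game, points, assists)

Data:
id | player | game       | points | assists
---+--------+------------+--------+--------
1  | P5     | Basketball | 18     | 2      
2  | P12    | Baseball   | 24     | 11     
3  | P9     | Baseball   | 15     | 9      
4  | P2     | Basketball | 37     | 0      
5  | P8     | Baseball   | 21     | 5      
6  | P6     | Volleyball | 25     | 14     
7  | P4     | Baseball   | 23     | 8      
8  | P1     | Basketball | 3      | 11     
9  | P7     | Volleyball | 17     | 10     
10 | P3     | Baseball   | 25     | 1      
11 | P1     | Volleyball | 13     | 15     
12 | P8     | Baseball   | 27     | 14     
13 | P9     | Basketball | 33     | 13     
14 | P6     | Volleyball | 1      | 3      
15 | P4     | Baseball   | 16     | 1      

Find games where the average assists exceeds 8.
SELECT game, AVG(assists)
FROM scores
GROUP BY game
HAVING AVG(assists) > 8

Result:
  Volleyball: avg=10.50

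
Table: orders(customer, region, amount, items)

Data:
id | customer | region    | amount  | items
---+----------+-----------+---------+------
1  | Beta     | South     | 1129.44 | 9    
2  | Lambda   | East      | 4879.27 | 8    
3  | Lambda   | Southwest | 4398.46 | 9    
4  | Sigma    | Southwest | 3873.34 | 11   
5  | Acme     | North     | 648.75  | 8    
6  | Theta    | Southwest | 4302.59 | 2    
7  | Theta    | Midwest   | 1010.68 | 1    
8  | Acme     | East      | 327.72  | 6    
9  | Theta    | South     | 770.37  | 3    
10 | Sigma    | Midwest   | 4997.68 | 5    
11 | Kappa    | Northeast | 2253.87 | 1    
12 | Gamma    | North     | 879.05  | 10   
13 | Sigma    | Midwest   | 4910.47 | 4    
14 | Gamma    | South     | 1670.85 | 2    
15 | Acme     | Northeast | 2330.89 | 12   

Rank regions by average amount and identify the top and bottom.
SELECT region, AVG(amount)
FROM orders
GROUP BY region
ORDER BY AVG(amount)

All groups:
  North: 763.90
  South: 1190.22
  Northeast: 2292.38
  East: 2603.50
  Midwest: 3639.61
  Southwest: 4191.46

Highest: Southwest (4191.46)
Lowest: North (763.90)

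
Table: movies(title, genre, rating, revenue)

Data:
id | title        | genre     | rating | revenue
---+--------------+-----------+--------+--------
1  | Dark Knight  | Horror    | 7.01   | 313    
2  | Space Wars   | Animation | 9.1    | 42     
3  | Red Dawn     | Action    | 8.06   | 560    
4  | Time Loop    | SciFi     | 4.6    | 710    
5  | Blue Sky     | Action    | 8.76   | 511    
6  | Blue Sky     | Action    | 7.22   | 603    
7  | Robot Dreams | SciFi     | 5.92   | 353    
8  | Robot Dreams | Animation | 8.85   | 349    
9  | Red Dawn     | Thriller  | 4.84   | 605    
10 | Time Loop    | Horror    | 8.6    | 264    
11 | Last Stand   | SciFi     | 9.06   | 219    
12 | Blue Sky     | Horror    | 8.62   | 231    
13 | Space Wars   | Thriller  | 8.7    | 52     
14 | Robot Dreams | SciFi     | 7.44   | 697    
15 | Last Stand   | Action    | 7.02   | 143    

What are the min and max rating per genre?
SELECT genre, MIN(rating), MAX(rating)
FROM movies
GROUP BY genre

Result:
  Action: min=7.02, max=8.76
  Animation: min=8.85, max=9.10
  Horror: min=7.01, max=8.62
  SciFi: min=4.60, max=9.06
  Thriller: min=4.84, max=8.70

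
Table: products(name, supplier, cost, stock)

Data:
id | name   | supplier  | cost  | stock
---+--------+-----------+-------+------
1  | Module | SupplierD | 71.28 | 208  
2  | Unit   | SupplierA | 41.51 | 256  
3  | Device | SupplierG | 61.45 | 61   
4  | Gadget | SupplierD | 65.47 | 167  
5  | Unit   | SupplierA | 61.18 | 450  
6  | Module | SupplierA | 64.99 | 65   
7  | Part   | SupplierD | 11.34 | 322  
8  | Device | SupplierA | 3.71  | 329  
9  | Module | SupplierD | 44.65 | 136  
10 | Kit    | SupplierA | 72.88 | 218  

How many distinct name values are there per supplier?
SELECT supplier, COUNT(DISTINCT name)
FROM products
GROUP BY supplier

Result:
  SupplierA: 4 distinct
  SupplierD: 3 distinct
  SupplierG: 1 distinct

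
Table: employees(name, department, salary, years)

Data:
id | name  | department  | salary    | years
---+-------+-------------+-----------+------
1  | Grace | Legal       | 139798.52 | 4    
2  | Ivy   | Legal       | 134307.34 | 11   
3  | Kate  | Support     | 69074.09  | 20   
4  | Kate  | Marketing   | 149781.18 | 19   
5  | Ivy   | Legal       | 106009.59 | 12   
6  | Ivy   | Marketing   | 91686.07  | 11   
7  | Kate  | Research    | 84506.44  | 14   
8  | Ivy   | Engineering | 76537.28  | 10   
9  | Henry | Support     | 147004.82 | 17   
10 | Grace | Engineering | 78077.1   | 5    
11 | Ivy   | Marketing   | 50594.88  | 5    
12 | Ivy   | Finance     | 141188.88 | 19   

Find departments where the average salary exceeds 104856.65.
SELECT department, AVG(salary)
FROM employees
GROUP BY department
HAVING AVG(salary) > 104856.65

Result:
  Finance: avg=141188.88
  Legal: avg=126705.15
  Support: avg=108039.46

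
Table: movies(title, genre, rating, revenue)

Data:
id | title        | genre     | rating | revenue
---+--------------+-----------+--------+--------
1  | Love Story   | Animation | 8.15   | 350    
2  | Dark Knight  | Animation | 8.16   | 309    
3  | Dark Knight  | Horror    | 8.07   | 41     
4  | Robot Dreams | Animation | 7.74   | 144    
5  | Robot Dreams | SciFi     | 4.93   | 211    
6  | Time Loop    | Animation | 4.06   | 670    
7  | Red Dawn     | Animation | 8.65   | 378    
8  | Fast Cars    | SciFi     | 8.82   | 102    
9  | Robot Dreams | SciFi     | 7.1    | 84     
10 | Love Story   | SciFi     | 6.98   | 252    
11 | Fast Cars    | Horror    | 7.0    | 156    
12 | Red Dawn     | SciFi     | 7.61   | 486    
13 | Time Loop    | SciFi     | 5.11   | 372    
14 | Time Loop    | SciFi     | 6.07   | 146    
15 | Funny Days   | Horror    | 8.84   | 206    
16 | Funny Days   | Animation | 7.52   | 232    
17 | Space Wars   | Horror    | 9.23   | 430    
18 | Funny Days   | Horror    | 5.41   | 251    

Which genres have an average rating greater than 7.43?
SELECT genre, AVG(rating)
FROM movies
GROUP BY genre
HAVING AVG(rating) > 7.43

Result:
  Horror: avg=7.71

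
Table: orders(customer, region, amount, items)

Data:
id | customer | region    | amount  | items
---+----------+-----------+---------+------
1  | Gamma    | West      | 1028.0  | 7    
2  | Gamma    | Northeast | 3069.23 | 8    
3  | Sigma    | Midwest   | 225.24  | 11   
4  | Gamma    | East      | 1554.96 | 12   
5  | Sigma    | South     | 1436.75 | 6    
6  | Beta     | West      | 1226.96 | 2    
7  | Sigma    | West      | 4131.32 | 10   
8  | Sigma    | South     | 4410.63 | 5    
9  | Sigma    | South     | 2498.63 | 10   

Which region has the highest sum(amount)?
SELECT region, SUM(amount) as val
FROM orders
GROUP BY region
ORDER BY val DESC
LIMIT 1

Result: South with sum(amount) = 8346.01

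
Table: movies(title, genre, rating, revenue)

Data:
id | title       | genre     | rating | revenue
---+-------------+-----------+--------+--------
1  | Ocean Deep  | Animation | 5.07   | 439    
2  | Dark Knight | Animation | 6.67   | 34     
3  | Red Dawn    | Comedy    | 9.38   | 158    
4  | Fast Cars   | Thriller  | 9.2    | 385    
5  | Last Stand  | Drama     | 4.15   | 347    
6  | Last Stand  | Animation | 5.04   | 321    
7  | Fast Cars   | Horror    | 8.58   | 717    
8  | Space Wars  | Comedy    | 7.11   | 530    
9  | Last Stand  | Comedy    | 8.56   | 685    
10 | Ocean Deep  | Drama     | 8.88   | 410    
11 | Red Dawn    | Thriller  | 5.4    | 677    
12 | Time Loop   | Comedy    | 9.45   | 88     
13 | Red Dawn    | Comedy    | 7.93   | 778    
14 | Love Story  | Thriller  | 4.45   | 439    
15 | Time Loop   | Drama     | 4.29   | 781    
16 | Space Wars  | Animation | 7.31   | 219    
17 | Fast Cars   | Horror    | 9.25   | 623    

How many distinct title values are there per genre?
SELECT genre, COUNT(DISTINCT title)
FROM movies
GROUP BY genre

Result:
  Animation: 4 distinct
  Comedy: 4 distinct
  Drama: 3 distinct
  Horror: 1 distinct
  Thriller: 3 distinct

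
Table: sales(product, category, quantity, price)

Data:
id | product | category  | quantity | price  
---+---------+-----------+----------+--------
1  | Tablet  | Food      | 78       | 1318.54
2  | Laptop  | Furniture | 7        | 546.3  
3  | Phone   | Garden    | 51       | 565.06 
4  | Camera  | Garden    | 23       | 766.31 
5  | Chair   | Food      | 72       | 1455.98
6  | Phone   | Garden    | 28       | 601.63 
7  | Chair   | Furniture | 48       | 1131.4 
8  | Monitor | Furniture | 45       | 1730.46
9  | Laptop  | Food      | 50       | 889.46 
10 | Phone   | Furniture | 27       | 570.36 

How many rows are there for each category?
SELECT category, COUNT(*) as count
FROM sales
GROUP BY category

Result:
  Food: 3
  Furniture: 4
  Garden: 3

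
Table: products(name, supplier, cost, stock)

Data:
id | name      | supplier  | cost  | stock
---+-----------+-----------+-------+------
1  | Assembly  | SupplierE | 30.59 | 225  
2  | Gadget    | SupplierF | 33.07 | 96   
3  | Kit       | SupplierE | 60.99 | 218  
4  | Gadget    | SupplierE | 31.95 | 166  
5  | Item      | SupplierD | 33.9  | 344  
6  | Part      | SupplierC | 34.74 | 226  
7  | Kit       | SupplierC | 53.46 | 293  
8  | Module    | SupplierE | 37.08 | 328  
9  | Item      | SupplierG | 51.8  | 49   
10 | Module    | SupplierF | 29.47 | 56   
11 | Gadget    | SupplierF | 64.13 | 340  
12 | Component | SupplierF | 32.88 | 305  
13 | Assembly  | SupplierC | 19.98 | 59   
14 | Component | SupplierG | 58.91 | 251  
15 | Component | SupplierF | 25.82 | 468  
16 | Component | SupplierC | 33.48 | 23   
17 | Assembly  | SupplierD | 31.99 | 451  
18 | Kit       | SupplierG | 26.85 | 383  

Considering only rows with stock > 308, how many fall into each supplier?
SELECT supplier, COUNT(*)
FROM products
WHERE stock > 308
GROUP BY supplier

Note: WHERE filters rows before grouping.

Result:
  SupplierD: 2
  SupplierE: 1
  SupplierF: 2
  SupplierG: 1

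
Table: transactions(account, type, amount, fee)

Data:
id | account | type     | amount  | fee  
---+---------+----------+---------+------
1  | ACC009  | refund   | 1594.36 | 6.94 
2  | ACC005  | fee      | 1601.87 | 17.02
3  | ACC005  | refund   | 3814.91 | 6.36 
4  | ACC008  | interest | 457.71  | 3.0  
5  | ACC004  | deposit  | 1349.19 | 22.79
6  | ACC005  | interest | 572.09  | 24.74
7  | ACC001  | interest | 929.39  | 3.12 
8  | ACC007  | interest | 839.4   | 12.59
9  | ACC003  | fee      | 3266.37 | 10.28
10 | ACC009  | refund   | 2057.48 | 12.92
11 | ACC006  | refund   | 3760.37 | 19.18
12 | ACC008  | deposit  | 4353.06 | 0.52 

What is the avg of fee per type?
SELECT type, AVG(fee) as result
FROM transactions
GROUP BY type

Result:
  deposit: 11.66
  fee: 13.65
  interest: 10.86
  refund: 11.35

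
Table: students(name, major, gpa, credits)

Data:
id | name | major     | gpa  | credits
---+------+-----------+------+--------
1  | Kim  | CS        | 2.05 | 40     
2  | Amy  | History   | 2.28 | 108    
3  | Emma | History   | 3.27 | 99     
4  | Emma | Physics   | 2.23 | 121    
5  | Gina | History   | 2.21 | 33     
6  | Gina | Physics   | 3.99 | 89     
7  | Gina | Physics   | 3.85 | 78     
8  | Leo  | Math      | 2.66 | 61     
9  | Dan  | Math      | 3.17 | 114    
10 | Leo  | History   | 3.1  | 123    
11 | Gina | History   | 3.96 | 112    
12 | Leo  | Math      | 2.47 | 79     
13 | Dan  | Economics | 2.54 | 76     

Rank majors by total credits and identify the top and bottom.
SELECT major, SUM(credits)
FROM students
GROUP BY major
ORDER BY SUM(credits)

All groups:
  CS: 40
  Economics: 76
  Math: 254
  Physics: 288
  History: 475

Highest: History (475)
Lowest: CS (40)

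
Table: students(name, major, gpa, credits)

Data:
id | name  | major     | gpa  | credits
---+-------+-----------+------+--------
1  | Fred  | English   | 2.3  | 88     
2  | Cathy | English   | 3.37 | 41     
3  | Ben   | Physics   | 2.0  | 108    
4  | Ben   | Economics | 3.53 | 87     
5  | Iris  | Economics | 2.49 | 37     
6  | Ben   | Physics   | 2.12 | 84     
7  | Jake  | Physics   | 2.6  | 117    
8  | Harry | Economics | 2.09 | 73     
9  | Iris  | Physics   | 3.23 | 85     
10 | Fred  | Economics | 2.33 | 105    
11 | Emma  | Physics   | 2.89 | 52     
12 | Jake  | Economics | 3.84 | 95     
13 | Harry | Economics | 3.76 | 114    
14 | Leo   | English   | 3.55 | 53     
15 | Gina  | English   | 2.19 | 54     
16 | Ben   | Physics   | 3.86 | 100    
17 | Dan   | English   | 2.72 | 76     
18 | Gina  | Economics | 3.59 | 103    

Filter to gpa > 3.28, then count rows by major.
SELECT major, COUNT(*)
FROM students
WHERE gpa > 3.28
GROUP BY major

Note: WHERE filters rows before grouping.

Result:
  Economics: 4
  English: 2
  Physics: 1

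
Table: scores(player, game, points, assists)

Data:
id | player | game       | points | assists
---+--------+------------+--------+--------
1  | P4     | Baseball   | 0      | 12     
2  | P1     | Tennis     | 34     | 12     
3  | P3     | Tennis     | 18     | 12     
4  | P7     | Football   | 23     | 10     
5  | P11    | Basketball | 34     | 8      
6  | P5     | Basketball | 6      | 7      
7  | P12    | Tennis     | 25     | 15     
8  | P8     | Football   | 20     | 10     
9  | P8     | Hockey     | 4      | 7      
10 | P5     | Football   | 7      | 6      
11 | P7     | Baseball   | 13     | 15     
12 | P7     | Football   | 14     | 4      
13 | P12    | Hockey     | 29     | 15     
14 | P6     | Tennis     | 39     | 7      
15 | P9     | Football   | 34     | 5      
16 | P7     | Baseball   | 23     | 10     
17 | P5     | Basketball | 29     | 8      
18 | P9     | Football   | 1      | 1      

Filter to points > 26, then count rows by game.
SELECT game, COUNT(*)
FROM scores
WHERE points > 26
GROUP BY game

Note: WHERE filters rows before grouping.

Result:
  Basketball: 2
  Football: 1
  Hockey: 1
  Tennis: 2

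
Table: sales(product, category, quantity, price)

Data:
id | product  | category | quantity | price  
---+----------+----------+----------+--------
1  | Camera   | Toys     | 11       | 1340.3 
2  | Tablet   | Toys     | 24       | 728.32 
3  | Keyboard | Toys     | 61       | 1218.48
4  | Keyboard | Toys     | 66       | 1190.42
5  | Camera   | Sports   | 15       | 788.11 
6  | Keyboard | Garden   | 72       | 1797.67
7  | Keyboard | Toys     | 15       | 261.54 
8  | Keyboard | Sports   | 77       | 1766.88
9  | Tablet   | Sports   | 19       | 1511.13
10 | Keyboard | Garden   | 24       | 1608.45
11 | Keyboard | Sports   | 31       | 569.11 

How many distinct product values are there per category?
SELECT category, COUNT(DISTINCT product)
FROM sales
GROUP BY category

Result:
  Garden: 1 distinct
  Sports: 3 distinct
  Toys: 3 distinct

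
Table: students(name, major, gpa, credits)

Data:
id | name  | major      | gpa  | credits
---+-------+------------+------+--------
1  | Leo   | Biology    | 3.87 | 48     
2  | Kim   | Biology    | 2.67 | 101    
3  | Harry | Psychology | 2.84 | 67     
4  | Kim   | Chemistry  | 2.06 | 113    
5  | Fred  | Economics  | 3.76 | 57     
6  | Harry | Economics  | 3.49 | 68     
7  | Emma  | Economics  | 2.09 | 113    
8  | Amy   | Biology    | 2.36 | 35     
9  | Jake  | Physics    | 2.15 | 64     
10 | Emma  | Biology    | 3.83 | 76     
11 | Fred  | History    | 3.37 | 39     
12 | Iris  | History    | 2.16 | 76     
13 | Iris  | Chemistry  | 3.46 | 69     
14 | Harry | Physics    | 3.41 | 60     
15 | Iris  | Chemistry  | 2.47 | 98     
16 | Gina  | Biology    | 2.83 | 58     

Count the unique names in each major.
SELECT major, COUNT(DISTINCT name)
FROM students
GROUP BY major

Result:
  Biology: 5 distinct
  Chemistry: 2 distinct
  Economics: 3 distinct
  History: 2 distinct
  Physics: 2 distinct
  Psychology: 1 distinct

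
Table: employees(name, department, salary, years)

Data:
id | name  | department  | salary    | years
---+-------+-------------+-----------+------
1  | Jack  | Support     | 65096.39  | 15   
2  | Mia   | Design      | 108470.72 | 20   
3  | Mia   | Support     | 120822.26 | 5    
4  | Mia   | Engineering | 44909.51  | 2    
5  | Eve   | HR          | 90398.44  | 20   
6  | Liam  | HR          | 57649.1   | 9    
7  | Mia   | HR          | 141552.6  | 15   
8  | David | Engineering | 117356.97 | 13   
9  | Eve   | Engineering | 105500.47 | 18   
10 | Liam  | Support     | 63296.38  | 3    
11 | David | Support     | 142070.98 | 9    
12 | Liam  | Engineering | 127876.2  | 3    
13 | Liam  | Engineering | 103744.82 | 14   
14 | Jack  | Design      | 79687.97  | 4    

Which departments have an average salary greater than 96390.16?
SELECT department, AVG(salary)
FROM employees
GROUP BY department
HAVING AVG(salary) > 96390.16

Result:
  Engineering: avg=99877.59
  HR: avg=96533.38
  Support: avg=97821.50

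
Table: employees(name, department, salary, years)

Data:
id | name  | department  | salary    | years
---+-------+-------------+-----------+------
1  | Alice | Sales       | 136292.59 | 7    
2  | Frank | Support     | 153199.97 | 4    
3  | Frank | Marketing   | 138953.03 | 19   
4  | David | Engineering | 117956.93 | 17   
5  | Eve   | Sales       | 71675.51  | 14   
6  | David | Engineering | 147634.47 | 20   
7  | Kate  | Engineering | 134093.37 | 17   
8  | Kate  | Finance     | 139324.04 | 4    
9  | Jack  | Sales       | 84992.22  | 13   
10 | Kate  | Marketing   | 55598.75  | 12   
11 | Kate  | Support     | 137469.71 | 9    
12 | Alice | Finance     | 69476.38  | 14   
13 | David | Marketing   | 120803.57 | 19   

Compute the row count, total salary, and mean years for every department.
SELECT department,
       COUNT(*) as cnt,
       SUM(salary) as total_salary,
       AVG(years) as avg_years
FROM employees
GROUP BY department

Result:
  Engineering: 3 records, 399684.77 total salary, 18.00 avg years
  Finance: 2 records, 208800.42 total salary, 9.00 avg years
  Marketing: 3 records, 315355.35 total salary, 16.67 avg years
  Sales: 3 records, 292960.32 total salary, 11.33 avg years
  Support: 2 records, 290669.68 total salary, 6.50 avg years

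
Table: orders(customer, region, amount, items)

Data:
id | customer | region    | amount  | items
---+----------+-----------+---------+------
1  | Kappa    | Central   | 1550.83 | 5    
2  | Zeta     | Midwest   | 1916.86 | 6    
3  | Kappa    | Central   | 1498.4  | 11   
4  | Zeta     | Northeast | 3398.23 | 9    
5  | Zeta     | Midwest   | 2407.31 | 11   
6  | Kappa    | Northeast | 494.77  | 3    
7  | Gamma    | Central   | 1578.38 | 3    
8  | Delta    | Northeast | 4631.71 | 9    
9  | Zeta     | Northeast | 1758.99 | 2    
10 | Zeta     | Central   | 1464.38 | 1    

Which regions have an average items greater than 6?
SELECT region, AVG(items)
FROM orders
GROUP BY region
HAVING AVG(items) > 6

Result:
  Midwest: avg=8.50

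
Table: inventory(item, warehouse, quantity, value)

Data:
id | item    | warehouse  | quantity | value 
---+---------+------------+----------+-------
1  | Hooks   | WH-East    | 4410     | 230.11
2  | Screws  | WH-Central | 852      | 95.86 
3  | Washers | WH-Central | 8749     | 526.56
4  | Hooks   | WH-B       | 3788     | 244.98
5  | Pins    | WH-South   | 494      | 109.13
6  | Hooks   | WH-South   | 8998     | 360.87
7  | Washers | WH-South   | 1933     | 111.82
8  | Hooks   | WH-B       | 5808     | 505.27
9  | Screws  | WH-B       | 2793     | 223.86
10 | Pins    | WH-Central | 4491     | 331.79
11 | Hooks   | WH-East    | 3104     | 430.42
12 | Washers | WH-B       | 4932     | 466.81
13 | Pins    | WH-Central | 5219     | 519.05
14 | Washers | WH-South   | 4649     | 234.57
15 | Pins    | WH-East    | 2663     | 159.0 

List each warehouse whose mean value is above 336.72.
SELECT warehouse, AVG(value)
FROM inventory
GROUP BY warehouse
HAVING AVG(value) > 336.72

Result:
  WH-B: avg=360.23
  WH-Central: avg=368.32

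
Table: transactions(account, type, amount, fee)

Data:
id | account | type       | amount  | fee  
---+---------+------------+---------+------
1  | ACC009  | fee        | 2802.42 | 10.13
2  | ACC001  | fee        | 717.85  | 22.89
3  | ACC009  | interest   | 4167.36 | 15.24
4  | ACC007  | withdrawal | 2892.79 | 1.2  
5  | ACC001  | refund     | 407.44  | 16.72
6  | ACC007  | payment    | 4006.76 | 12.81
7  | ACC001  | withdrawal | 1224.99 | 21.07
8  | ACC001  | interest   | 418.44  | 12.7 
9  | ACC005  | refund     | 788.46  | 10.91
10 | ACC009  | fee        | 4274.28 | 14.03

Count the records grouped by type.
SELECT type, COUNT(*) as count
FROM transactions
GROUP BY type

Result:
  fee: 3
  interest: 2
  payment: 1
  refund: 2
  withdrawal: 2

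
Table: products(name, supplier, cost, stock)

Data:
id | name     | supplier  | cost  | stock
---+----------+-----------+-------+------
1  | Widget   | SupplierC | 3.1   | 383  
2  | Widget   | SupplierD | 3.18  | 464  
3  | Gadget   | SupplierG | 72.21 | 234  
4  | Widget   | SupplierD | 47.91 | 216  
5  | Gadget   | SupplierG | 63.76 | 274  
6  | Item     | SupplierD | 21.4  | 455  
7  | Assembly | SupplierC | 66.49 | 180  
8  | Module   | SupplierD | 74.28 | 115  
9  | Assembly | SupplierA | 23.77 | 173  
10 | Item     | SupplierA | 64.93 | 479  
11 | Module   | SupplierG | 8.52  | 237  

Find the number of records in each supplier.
SELECT supplier, COUNT(*) as count
FROM products
GROUP BY supplier

Result:
  SupplierA: 2
  SupplierC: 2
  SupplierD: 4
  SupplierG: 3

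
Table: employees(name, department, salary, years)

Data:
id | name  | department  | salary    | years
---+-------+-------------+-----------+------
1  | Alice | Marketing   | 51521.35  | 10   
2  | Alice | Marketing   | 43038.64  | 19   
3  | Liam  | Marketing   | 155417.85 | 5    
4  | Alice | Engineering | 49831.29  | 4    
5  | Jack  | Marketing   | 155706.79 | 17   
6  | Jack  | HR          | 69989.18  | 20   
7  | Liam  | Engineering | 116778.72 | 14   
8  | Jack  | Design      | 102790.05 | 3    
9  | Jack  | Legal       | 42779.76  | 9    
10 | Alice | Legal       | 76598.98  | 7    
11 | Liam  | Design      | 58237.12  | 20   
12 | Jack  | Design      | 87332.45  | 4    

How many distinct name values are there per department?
SELECT department, COUNT(DISTINCT name)
FROM employees
GROUP BY department

Result:
  Design: 2 distinct
  Engineering: 2 distinct
  HR: 1 distinct
  Legal: 2 distinct
  Marketing: 3 distinct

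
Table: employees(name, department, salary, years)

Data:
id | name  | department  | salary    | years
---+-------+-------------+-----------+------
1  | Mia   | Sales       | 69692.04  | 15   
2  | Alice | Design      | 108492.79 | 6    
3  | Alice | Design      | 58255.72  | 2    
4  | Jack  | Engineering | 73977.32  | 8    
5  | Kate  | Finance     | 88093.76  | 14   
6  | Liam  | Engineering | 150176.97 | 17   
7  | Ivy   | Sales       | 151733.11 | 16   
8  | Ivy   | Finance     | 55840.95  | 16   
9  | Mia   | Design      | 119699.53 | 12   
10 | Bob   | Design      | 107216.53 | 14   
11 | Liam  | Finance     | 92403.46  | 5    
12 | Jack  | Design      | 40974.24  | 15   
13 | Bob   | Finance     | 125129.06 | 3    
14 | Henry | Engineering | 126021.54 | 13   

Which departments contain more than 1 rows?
SELECT department, COUNT(*) as cnt
FROM employees
GROUP BY department
HAVING COUNT(*) > 1

Result:
  Design: 5
  Engineering: 3
  Finance: 4
  Sales: 2

Note: HAVING filters groups after aggregation, WHERE filters rows before.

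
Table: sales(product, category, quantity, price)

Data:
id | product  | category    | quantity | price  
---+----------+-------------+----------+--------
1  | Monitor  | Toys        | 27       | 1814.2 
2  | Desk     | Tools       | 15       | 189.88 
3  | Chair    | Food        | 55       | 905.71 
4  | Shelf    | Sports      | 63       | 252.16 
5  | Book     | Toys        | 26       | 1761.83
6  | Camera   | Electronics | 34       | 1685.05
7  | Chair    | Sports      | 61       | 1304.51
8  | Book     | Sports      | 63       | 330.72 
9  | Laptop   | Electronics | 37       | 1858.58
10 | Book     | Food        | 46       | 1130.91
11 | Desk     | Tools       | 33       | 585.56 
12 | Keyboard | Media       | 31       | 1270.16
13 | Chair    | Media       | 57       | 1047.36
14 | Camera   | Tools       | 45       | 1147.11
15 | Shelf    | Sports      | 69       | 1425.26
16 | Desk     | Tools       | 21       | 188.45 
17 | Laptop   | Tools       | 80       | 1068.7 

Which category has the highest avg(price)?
SELECT category, AVG(price) as val
FROM sales
GROUP BY category
ORDER BY val DESC
LIMIT 1

Result: Toys with avg(price) = 1788.02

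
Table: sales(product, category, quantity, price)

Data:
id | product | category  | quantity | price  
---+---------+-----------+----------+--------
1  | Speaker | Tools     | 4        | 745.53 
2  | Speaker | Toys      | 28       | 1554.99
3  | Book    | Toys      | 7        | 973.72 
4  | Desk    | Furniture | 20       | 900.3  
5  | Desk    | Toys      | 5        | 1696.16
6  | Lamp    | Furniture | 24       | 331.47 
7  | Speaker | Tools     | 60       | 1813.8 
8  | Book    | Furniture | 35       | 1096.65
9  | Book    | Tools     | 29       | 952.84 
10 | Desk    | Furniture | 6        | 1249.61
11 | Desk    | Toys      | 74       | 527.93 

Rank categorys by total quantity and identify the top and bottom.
SELECT category, SUM(quantity)
FROM sales
GROUP BY category
ORDER BY SUM(quantity)

All groups:
  Furniture: 85
  Tools: 93
  Toys: 114

Highest: Toys (114)
Lowest: Furniture (85)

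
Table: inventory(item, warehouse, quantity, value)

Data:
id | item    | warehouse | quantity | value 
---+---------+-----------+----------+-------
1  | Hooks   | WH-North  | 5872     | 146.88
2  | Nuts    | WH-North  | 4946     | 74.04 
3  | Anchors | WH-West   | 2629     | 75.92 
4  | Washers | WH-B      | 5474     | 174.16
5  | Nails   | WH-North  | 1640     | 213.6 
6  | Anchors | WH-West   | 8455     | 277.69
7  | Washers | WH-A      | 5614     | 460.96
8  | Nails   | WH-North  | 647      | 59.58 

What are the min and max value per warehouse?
SELECT warehouse, MIN(value), MAX(value)
FROM inventory
GROUP BY warehouse

Result:
  WH-A: min=460.96, max=460.96
  WH-B: min=174.16, max=174.16
  WH-North: min=59.58, max=213.60
  WH-West: min=75.92, max=277.69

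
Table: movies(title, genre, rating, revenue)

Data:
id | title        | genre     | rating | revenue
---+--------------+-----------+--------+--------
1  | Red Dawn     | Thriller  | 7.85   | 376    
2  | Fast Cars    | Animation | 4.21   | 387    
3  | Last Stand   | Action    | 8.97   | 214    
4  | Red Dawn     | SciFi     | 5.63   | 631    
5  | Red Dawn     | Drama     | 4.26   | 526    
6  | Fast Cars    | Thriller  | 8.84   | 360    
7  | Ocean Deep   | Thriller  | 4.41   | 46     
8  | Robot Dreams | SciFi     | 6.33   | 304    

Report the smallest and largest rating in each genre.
SELECT genre, MIN(rating), MAX(rating)
FROM movies
GROUP BY genre

Result:
  Action: min=8.97, max=8.97
  Animation: min=4.21, max=4.21
  Drama: min=4.26, max=4.26
  SciFi: min=5.63, max=6.33
  Thriller: min=4.41, max=8.84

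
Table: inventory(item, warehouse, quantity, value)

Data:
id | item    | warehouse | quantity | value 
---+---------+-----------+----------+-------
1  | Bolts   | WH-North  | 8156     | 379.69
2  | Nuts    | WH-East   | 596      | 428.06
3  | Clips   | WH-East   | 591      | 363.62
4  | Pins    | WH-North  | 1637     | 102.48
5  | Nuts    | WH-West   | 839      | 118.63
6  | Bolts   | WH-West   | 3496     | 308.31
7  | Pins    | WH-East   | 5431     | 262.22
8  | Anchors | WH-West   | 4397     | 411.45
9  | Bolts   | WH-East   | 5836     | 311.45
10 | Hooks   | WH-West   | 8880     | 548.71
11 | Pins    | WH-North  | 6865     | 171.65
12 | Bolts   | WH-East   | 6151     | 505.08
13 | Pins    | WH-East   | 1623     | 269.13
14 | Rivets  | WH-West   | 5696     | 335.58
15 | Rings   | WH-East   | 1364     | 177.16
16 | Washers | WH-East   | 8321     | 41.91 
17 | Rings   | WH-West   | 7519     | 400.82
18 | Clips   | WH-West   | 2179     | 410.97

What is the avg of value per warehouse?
SELECT warehouse, AVG(value) as result
FROM inventory
GROUP BY warehouse

Result:
  WH-East: 294.83
  WH-North: 217.94
  WH-West: 362.07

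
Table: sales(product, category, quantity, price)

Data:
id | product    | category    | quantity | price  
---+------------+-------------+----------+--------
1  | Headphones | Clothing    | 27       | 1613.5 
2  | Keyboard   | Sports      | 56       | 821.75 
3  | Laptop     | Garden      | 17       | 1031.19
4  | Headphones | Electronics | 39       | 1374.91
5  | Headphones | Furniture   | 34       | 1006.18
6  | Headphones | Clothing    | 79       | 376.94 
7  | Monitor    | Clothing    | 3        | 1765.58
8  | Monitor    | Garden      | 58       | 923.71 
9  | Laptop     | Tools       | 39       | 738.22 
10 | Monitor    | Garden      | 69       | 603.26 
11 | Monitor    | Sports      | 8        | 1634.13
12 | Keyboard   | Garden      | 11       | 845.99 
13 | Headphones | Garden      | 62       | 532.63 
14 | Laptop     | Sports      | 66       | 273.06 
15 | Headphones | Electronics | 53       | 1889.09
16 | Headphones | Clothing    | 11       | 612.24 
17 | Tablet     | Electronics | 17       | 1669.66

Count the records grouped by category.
SELECT category, COUNT(*) as count
FROM sales
GROUP BY category

Result:
  Clothing: 4
  Electronics: 3
  Furniture: 1
  Garden: 5
  Sports: 3
  Tools: 1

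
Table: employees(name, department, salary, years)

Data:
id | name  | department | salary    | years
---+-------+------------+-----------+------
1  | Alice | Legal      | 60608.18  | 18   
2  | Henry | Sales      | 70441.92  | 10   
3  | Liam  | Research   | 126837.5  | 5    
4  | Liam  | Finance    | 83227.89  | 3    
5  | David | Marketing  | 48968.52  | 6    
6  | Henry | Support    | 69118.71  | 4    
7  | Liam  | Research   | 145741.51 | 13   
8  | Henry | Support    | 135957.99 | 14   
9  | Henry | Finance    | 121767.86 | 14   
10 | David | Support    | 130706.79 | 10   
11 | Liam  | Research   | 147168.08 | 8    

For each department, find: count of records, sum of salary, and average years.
SELECT department,
       COUNT(*) as cnt,
       SUM(salary) as total_salary,
       AVG(years) as avg_years
FROM employees
GROUP BY department

Result:
  Finance: 2 records, 204995.75 total salary, 8.50 avg years
  Legal: 1 records, 60608.18 total salary, 18.00 avg years
  Marketing: 1 records, 48968.52 total salary, 6.00 avg years
  Research: 3 records, 419747.09 total salary, 8.67 avg years
  Sales: 1 records, 70441.92 total salary, 10.00 avg years
  Support: 3 records, 335783.49 total salary, 9.33 avg years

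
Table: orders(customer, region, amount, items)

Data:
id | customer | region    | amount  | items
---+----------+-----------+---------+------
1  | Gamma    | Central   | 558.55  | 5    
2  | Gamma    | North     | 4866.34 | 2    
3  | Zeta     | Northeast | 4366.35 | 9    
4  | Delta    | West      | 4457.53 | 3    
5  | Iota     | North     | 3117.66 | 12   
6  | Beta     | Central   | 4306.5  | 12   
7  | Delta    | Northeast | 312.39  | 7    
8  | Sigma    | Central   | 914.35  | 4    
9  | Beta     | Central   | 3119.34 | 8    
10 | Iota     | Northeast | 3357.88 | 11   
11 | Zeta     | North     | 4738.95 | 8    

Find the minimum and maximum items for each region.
SELECT region, MIN(items), MAX(items)
FROM orders
GROUP BY region

Result:
  Central: min=4, max=12
  North: min=2, max=12
  Northeast: min=7, max=11
  West: min=3, max=3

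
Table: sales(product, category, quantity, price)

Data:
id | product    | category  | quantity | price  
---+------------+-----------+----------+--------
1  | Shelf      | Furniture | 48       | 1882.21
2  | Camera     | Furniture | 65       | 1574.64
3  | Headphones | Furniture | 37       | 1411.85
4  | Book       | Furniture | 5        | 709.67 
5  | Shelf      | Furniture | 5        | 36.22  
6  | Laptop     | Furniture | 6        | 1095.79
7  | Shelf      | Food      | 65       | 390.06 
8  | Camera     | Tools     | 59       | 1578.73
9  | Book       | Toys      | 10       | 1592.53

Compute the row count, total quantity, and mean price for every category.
SELECT category,
       COUNT(*) as cnt,
       SUM(quantity) as total_quantity,
       AVG(price) as avg_price
FROM sales
GROUP BY category

Result:
  Food: 1 records, 65 total quantity, 390.06 avg price
  Furniture: 6 records, 166 total quantity, 1118.40 avg price
  Tools: 1 records, 59 total quantity, 1578.73 avg price
  Toys: 1 records, 10 total quantity, 1592.53 avg price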